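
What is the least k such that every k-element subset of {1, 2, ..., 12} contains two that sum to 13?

7

Partition {1, …, 12} into 6 pairs: {1,12}, {2,11}, …, {6,7}.
Choosing 6 integers — say the integers 1 through 6 — takes one from each pair and avoids the property.
Choosing 7 forces two into the same pair by pigeonhole, and those sum to 13. So 7.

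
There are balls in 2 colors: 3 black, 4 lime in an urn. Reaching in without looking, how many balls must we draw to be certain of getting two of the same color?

3

The worst case takes 1 ball of each color without reaching 2 of any: 2 × 1 = 2.
The next ball must bring some color to 2, so 2 + 1 = 3.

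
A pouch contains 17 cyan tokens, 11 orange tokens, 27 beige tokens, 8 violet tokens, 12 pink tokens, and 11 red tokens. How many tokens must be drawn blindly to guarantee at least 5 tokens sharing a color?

25

The worst case takes 4 tokens of each color without reaching 5 of any: 6 × 4 = 24.
The next token must bring some color to 5, so 24 + 1 = 25.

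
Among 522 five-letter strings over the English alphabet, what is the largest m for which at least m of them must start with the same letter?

21

If each of the 26 possible first letters held at most 20, the total would be at most 26 × 20 = 520 < 522, a contradiction.
So at least one holds ⌈522/26⌉ = 21.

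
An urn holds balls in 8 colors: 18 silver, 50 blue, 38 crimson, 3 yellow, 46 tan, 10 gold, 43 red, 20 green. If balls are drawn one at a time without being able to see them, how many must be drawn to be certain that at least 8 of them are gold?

226

To avoid gold balls as long as possible, exhaust the other 7 colors first.
The worst case draws every non-gold ball first: 18 + 50 + 38 + 3 + 46 + 43 + 20 = 218.
The next 8 draws are then forced to be gold, giving 218 + 8 = 226.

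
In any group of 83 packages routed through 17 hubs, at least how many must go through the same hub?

5

The 83 packages fall into 17 hubs.
If each of the 17 hubs held at most 4, the total would be at most 17 × 4 = 68 < 83, a contradiction.
So at least one holds ⌈83/17⌉ = 5.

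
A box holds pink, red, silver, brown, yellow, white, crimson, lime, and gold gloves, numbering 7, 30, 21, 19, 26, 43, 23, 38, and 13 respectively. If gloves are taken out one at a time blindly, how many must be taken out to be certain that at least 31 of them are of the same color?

Treat the 9 colors as pigeonholes.
In the worst case we take at most 30 of each color, but all 7 pink, all 21 silver, all 19 brown, all 26 yellow, all 23 crimson, and all 13 gold (fewer than 30), giving 7 + 30 + 21 + 19 + 26 + 30 + 23 + 30 + 13 = 199.
One more glove then forces some color to 31, so 199 + 1 = 200.

200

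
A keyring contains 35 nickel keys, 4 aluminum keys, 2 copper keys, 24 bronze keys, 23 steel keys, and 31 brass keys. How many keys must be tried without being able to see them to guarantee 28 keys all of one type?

Treat the 6 types as pigeonholes.
In the worst case we take at most 27 of each type, but all 4 aluminum, all 2 copper, all 24 bronze, and all 23 steel (fewer than 27), giving 27 + 4 + 2 + 24 + 23 + 27 = 107.
One more key then forces some type to 28, so 107 + 1 = 108.

108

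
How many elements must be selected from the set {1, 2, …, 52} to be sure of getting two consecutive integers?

Partition {1, …, 52} into 26 pairs: {1,2}, {3,4}, …, {51,52}.
Choosing 26 integers — say the 26 even numbers 2, 4, …, 52 — takes one from each pair and avoids the property.
Choosing 27 forces two into the same pair by pigeonhole, and those are consecutive. So 27.

27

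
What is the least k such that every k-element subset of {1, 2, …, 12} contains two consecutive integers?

7

Partition {1, …, 12} into 6 pairs: {1,2}, {3,4}, …, {11,12}.
Choosing 6 integers — say the 6 even numbers 2, 4, …, 12 — takes one from each pair and avoids the property.
Choosing 7 forces two into the same pair by pigeonhole, and those are consecutive. So 7.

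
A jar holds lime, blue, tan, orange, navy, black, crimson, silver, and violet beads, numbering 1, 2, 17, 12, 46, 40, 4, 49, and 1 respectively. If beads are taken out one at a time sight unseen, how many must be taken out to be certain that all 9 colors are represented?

172

The hardest color to obtain is lime: we could draw every other bead first — 172 − 1 = 171 beads — without a single lime one.
The next draw must be lime, so 171 + 1 = 172.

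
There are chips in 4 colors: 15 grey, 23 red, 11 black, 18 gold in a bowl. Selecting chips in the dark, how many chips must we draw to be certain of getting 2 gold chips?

The worst case draws every non-gold chip first: 15 + 23 + 11 = 49.
The next 2 draws are then forced to be gold, giving 49 + 2 = 51.

51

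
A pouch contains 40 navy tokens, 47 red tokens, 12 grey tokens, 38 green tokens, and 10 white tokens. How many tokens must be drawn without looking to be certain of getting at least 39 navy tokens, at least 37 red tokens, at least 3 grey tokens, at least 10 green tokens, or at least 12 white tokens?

The worst case stops just short of every target: 38 navy, 36 red, 2 grey, 9 green, all 10 white — 38 + 36 + 2 + 9 + 10 = 95 tokens.
One more token must push some color to its target, so 95 + 1 = 96.

96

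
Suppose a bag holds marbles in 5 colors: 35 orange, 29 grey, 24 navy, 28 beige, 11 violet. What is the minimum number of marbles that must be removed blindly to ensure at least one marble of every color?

117

The hardest color to obtain is violet: we could draw every other marble first — 127 − 11 = 116 marbles — without a single violet one.
The next draw must be violet, so 116 + 1 = 117.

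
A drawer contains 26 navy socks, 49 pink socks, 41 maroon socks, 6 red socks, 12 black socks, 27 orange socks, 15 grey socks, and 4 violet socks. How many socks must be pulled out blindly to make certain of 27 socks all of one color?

142

Treat the 8 colors as pigeonholes.
In the worst case we take at most 26 of each color, but all 6 red, all 12 black, all 15 grey, and all 4 violet (fewer than 26), giving 26 + 26 + 26 + 6 + 12 + 26 + 15 + 4 = 141.
One more sock then forces some color to 27, so 141 + 1 = 142.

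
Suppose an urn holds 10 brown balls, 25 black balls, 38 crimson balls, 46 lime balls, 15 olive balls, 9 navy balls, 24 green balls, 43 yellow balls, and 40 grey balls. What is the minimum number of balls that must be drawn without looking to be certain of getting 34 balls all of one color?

216

In the worst case we take at most 33 of each color, but all 10 brown, all 25 black, all 15 olive, all 9 navy, and all 24 green (fewer than 33), giving 10 + 25 + 33 + 33 + 15 + 9 + 24 + 33 + 33 = 215.
One more ball then forces some color to 34, so 215 + 1 = 216.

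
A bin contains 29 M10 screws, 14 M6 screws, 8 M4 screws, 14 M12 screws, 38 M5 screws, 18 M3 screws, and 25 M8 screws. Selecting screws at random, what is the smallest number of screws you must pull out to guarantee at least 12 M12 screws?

To avoid M12 screws as long as possible, exhaust the other 6 sizes first.
The worst case draws every non-M12 screw first: 29 + 14 + 8 + 38 + 18 + 25 = 132.
The next 12 draws are then forced to be M12, giving 132 + 12 = 144.

144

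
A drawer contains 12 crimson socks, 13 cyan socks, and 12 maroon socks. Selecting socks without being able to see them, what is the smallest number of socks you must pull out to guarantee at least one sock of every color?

The hardest color to obtain is crimson: we could draw every other sock first — 37 − 12 = 25 socks — without a single crimson one.
The next draw must be crimson, so 25 + 1 = 26.

26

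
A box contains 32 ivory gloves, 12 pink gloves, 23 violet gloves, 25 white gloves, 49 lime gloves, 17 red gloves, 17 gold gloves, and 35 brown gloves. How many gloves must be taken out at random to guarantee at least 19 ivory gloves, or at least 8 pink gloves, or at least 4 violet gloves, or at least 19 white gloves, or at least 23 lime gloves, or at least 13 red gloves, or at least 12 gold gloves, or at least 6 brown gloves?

The worst case stops just short of every target: 18 ivory, 7 pink, 3 violet, 18 white, 22 lime, 12 red, 11 gold, 5 brown — 18 + 7 + 3 + 18 + 22 + 12 + 11 + 5 = 96 gloves.
One more glove must push some color to its target, so 96 + 1 = 97.

97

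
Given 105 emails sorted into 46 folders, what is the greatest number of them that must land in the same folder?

The 105 emails fall into 46 folders.
If each of the 46 folders held at most 2, the total would be at most 46 × 2 = 92 < 105, a contradiction.
So at least one holds ⌈105/46⌉ = 3.

3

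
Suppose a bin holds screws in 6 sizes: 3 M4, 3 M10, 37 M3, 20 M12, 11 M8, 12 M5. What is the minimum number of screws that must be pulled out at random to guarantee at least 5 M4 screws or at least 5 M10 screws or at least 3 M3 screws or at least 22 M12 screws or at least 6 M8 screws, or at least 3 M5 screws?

36

The worst case stops just short of every target: all 3 M4, all 3 M10, 2 M3, all 20 M12, 5 M8, 2 M5 — 3 + 3 + 2 + 20 + 5 + 2 = 35 screws.
One more screw must push some size to its target, so 35 + 1 = 36.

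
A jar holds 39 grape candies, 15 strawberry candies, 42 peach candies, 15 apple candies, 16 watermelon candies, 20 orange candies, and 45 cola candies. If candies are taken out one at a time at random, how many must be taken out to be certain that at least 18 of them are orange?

190

The worst case draws every non-orange candy first: 39 + 15 + 42 + 15 + 16 + 45 = 172.
The next 18 draws are then forced to be orange, giving 172 + 18 = 190.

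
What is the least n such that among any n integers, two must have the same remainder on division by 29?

Use the pigeonhole principle on residue classes: two integers differ by a multiple of 29 exactly when they share a remainder mod 29.
There are 29 residue classes mod 29, so 29 integers can all lie in distinct classes.
One more integer must repeat a residue, giving a difference divisible by 29. So n = 29 + 1 = 30.

30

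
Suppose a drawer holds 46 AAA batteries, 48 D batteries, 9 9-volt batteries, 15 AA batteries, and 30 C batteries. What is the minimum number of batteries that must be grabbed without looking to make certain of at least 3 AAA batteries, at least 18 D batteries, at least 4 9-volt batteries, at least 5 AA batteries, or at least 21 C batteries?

47

Each of the 5 types has its own threshold; avoid all of them simultaneously.
The worst case stops just short of every target: 2 AAA, 17 D, 3 9-volt, 4 AA, 20 C — 2 + 17 + 3 + 4 + 20 = 46 batteries.
One more battery must push some type to its target, so 46 + 1 = 47.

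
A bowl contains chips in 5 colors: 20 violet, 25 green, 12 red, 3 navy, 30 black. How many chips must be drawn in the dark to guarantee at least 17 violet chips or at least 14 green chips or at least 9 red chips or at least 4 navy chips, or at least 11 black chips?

The worst case stops just short of every target: 16 violet, 13 green, 8 red, 3 navy, 10 black — 16 + 13 + 8 + 3 + 10 = 50 chips.
One more chip must push some color to its target, so 50 + 1 = 51.

51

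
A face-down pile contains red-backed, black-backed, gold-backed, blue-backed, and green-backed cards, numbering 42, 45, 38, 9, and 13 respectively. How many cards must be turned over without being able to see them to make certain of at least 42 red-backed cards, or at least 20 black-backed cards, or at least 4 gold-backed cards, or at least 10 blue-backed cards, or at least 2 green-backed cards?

The worst case stops just short of every target: 41 red-backed, 19 black-backed, 3 gold-backed, 9 blue-backed, 1 green-backed — 41 + 19 + 3 + 9 + 1 = 73 cards.
One more card must push some back color to its target, so 73 + 1 = 74.

74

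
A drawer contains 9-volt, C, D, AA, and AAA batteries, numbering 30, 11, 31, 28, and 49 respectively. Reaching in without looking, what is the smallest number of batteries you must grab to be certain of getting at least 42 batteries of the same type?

142

Treat the 5 types as pigeonholes.
In the worst case we take at most 41 of each type, but all 30 9-volt, all 11 C, all 31 D, and all 28 AA (fewer than 41), giving 30 + 11 + 31 + 28 + 41 = 141.
One more battery then forces some type to 42, so 141 + 1 = 142.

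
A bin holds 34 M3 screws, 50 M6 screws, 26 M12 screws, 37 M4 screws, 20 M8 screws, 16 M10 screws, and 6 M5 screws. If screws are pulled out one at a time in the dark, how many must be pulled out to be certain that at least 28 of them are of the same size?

150

Treat the 7 sizes as pigeonholes.
In the worst case we take at most 27 of each size, but all 26 M12, all 20 M8, all 16 M10, and all 6 M5 (fewer than 27), giving 27 + 27 + 26 + 27 + 20 + 16 + 6 = 149.
One more screw then forces some size to 28, so 149 + 1 = 150.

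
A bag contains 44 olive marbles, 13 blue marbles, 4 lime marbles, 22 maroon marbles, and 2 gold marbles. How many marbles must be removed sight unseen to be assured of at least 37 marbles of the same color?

78

Treat the 5 colors as pigeonholes.
In the worst case we take at most 36 of each color, but all 13 blue, all 4 lime, all 22 maroon, and all 2 gold (fewer than 36), giving 36 + 13 + 4 + 22 + 2 = 77.
One more marble then forces some color to 37, so 77 + 1 = 78.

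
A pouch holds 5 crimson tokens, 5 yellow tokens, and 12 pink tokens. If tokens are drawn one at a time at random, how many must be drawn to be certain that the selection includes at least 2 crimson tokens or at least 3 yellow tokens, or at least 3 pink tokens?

The worst case stops just short of every target: 1 crimson, 2 yellow, 2 pink — 1 + 2 + 2 = 5 tokens.
One more token must push some color to its target, so 5 + 1 = 6.

6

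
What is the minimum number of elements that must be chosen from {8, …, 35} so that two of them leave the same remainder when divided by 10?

Use the pigeonhole principle on residue classes: group the integers by remainder mod 10; there are 10 residue classes, each nonempty in this range.
Choosing one from each class (10 integers) avoids any shared remainder.
One more choice must repeat a class, so two differ by a multiple of 10. Hence 10 + 1 = 11.

11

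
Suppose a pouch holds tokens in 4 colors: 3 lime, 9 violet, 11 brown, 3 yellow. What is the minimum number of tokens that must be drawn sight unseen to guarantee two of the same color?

5

The worst case takes 1 token of each color without reaching 2 of any: 4 × 1 = 4.
The next token must bring some color to 2, so 4 + 1 = 5.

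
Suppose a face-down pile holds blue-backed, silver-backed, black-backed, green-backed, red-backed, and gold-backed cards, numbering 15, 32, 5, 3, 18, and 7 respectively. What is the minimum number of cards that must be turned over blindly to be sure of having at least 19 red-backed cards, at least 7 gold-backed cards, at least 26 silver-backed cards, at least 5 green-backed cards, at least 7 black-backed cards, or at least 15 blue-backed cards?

The worst case stops just short of every target: 14 blue-backed, 25 silver-backed, all 5 black-backed, all 3 green-backed, 18 red-backed, 6 gold-backed — 14 + 25 + 5 + 3 + 18 + 6 = 71 cards.
One more card must push some back color to its target, so 71 + 1 = 72.

72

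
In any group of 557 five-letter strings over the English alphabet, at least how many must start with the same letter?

22

If each of the 26 possible first letters held at most 21, the total would be at most 26 × 21 = 546 < 557, a contradiction.
So at least one holds ⌈557/26⌉ = 22.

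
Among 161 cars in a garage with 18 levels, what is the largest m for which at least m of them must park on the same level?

9

The 161 cars fall into 18 levels.
If each of the 18 levels held at most 8, the total would be at most 18 × 8 = 144 < 161, a contradiction.
So at least one holds ⌈161/18⌉ = 9.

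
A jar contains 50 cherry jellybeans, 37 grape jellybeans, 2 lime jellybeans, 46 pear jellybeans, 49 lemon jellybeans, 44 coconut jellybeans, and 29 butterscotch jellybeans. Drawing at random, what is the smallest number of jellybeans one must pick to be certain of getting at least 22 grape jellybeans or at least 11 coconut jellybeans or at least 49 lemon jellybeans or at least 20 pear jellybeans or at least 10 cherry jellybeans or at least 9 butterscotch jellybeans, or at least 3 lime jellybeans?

The worst case stops just short of every target: 9 cherry, 21 grape, 2 lime, 19 pear, 48 lemon, 10 coconut, 8 butterscotch — 9 + 21 + 2 + 19 + 48 + 10 + 8 = 117 jellybeans.
One more jellybean must push some flavor to its target, so 117 + 1 = 118.

118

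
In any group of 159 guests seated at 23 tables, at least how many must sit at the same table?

The 159 guests fall into 23 tables.
If each of the 23 tables held at most 6, the total would be at most 23 × 6 = 138 < 159, a contradiction.
So at least one holds ⌈159/23⌉ = 7.

7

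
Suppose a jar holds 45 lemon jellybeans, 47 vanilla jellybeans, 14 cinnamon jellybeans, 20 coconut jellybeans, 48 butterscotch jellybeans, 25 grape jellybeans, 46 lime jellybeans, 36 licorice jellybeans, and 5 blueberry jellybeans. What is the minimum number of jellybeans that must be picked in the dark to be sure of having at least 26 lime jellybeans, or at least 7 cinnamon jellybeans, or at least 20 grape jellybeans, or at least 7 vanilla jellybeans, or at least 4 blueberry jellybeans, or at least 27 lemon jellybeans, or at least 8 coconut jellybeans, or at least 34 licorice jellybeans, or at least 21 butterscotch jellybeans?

146

Each of the 9 flavors has its own threshold; avoid all of them simultaneously.
The worst case stops just short of every target: 26 lemon, 6 vanilla, 6 cinnamon, 7 coconut, 20 butterscotch, 19 grape, 25 lime, 33 licorice, 3 blueberry — 26 + 6 + 6 + 7 + 20 + 19 + 25 + 33 + 3 = 145 jellybeans.
One more jellybean must push some flavor to its target, so 145 + 1 = 146.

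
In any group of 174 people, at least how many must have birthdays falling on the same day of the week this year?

25

There are 7 days of the week, which serve as the pigeonholes.
If each of the 7 days of the week held at most 24, the total would be at most 7 × 24 = 168 < 174, a contradiction.
So at least one holds ⌈174/7⌉ = 25.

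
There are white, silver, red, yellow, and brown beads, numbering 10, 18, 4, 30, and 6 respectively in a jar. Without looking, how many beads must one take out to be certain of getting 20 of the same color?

Treat the 5 colors as pigeonholes.
In the worst case we take at most 19 of each color, but all 10 white, all 18 silver, all 4 red, and all 6 brown (fewer than 19), giving 10 + 18 + 4 + 19 + 6 = 57.
One more bead then forces some color to 20, so 57 + 1 = 58.

58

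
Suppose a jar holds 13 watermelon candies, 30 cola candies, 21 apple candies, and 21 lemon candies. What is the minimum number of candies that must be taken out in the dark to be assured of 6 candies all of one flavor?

21

The worst case takes 5 candies of each flavor without reaching 6 of any: 4 × 5 = 20.
The next candy must bring some flavor to 6, so 20 + 1 = 21.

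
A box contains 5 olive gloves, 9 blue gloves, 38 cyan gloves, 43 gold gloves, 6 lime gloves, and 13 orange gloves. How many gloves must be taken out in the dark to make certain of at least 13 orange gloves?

114

To avoid orange gloves as long as possible, exhaust the other 5 colors first.
The worst case draws every non-orange glove first: 5 + 9 + 38 + 43 + 6 = 101.
The next 13 draws are then forced to be orange, giving 101 + 13 = 114.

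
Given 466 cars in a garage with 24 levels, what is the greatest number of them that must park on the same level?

The 466 cars fall into 24 levels.
If each of the 24 levels held at most 19, the total would be at most 24 × 19 = 456 < 466, a contradiction.
So at least one holds ⌈466/24⌉ = 20.

20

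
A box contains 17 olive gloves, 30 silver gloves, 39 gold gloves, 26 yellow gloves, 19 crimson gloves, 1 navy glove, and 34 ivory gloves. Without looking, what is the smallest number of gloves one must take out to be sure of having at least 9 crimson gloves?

156

The worst case draws every non-crimson glove first: 17 + 30 + 39 + 26 + 1 + 34 = 147.
The next 9 draws are then forced to be crimson, giving 147 + 9 = 156.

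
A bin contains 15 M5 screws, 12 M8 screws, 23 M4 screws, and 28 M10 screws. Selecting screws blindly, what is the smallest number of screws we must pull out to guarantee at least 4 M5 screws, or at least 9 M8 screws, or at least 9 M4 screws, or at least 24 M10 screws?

43

The worst case stops just short of every target: 3 M5, 8 M8, 8 M4, 23 M10 — 3 + 8 + 8 + 23 = 42 screws.
One more screw must push some size to its target, so 42 + 1 = 43.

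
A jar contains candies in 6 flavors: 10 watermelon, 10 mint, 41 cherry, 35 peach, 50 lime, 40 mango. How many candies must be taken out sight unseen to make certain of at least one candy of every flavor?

177

The hardest flavor to obtain is watermelon: we could draw every other candy first — 186 − 10 = 176 candies — without a single watermelon one.
The next draw must be watermelon, so 176 + 1 = 177.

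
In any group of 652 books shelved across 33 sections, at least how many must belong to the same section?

20

The 652 books fall into 33 sections.
If each of the 33 sections held at most 19, the total would be at most 33 × 19 = 627 < 652, a contradiction.
So at least one holds ⌈652/33⌉ = 20.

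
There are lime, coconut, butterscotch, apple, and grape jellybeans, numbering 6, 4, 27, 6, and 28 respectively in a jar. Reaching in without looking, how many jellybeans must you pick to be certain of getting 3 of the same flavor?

11

Treat the 5 flavors as pigeonholes.
The worst case takes 2 jellybeans of each flavor without reaching 3 of any: 5 × 2 = 10.
The next jellybean must bring some flavor to 3, so 10 + 1 = 11.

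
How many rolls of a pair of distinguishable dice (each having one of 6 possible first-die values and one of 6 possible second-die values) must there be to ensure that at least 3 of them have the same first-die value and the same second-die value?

73

There are 6 × 6 = 36 (first-die value, second-die value) combinations acting as pigeonholes.
With 36 × 2 = 72 rolls of a pair of distinguishable dice we could place exactly 2 in each, with no (first-die value, second-die value) pair reaching 3.
One more forces some (first-die value, second-die value) pair to hold 3, so 72 + 1 = 73.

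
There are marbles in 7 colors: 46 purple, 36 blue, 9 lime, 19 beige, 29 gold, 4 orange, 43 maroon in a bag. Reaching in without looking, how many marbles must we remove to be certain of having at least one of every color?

183

The hardest color to obtain is orange: we could draw every other marble first — 186 − 4 = 182 marbles — without a single orange one.
The next draw must be orange, so 182 + 1 = 183.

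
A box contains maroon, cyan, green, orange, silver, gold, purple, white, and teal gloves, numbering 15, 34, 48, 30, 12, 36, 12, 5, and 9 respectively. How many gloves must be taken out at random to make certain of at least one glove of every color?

197

The hardest color to obtain is white: we could draw every other glove first — 201 − 5 = 196 gloves — without a single white one.
The next draw must be white, so 196 + 1 = 197.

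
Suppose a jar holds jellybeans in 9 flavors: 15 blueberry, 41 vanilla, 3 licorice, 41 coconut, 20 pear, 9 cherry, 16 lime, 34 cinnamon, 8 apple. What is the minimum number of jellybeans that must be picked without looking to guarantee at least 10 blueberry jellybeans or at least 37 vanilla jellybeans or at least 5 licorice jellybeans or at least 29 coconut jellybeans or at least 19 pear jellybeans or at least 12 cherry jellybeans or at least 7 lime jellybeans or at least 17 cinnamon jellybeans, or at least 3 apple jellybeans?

Each of the 9 flavors has its own threshold; avoid all of them simultaneously.
The worst case stops just short of every target: 9 blueberry, 36 vanilla, all 3 licorice, 28 coconut, 18 pear, all 9 cherry, 6 lime, 16 cinnamon, 2 apple — 9 + 36 + 3 + 28 + 18 + 9 + 6 + 16 + 2 = 127 jellybeans.
One more jellybean must push some flavor to its target, so 127 + 1 = 128.

128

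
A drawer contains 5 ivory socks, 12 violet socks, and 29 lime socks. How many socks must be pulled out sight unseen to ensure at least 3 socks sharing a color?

7

The worst case takes 2 socks of each color without reaching 3 of any: 3 × 2 = 6.
The next sock must bring some color to 3, so 6 + 1 = 7.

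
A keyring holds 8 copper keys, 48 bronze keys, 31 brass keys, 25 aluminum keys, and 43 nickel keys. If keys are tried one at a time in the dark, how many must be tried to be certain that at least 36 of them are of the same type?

In the worst case we take at most 35 of each type, but all 8 copper, all 31 brass, and all 25 aluminum (fewer than 35), giving 8 + 35 + 31 + 25 + 35 = 134.
One more key then forces some type to 36, so 134 + 1 = 135.

135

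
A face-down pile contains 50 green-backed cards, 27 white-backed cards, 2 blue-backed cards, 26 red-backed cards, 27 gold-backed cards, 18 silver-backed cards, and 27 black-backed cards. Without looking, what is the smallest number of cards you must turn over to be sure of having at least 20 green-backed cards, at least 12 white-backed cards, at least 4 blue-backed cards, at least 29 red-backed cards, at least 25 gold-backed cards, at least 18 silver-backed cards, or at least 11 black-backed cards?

The worst case stops just short of every target: 19 green-backed, 11 white-backed, all 2 blue-backed, all 26 red-backed, 24 gold-backed, 17 silver-backed, 10 black-backed — 19 + 11 + 2 + 26 + 24 + 17 + 10 = 109 cards.
One more card must push some back color to its target, so 109 + 1 = 110.

110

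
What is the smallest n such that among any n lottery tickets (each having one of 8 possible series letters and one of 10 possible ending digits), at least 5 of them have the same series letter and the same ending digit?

There are 8 × 10 = 80 (series letter, ending digit) combinations acting as pigeonholes.
With 80 × 4 = 320 lottery tickets we could place exactly 4 in each, with no (series letter, ending digit) pair reaching 5.
One more forces some (series letter, ending digit) pair to hold 5, so 320 + 1 = 321.

321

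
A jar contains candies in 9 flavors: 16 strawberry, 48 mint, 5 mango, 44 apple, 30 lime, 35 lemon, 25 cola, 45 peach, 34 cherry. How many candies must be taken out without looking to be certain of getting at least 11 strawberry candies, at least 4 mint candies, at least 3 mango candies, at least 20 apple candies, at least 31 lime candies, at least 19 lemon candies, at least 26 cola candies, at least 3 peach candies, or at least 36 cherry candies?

144

Each of the 9 flavors has its own threshold; avoid all of them simultaneously.
The worst case stops just short of every target: 10 strawberry, 3 mint, 2 mango, 19 apple, 30 lime, 18 lemon, 25 cola, 2 peach, all 34 cherry — 10 + 3 + 2 + 19 + 30 + 18 + 25 + 2 + 34 = 143 candies.
One more candy must push some flavor to its target, so 143 + 1 = 144.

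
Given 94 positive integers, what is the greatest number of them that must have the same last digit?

If each of the 10 possible last digits held at most 9, the total would be at most 10 × 9 = 90 < 94, a contradiction.
So at least one holds ⌈94/10⌉ = 10.

10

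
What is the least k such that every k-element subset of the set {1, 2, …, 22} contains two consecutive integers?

12

Partition {1, …, 22} into 11 pairs: {1,2}, {3,4}, …, {21,22}.
Choosing 11 integers — say the 11 even numbers 2, 4, …, 22 — takes one from each pair and avoids the property.
Choosing 12 forces two into the same pair by pigeonhole, and those are consecutive. So 12.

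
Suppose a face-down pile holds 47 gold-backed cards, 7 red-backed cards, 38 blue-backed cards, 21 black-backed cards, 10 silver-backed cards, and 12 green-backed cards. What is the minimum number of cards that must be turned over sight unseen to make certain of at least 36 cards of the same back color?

In the worst case we take at most 35 of each back color, but all 7 red-backed, all 21 black-backed, all 10 silver-backed, and all 12 green-backed (fewer than 35), giving 35 + 7 + 35 + 21 + 10 + 12 = 120.
One more card then forces some back color to 36, so 120 + 1 = 121.

121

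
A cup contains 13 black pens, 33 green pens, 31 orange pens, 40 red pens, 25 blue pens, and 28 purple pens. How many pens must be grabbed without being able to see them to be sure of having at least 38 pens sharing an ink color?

168

Treat the 6 ink colors as pigeonholes.
In the worst case we take at most 37 of each ink color, but all 13 black, all 33 green, all 31 orange, all 25 blue, and all 28 purple (fewer than 37), giving 13 + 33 + 31 + 37 + 25 + 28 = 167.
One more pen then forces some ink color to 38, so 167 + 1 = 168.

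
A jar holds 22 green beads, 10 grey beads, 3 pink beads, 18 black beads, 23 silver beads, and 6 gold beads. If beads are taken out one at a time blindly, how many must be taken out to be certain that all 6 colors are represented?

80

The hardest color to obtain is pink: we could draw every other bead first — 82 − 3 = 79 beads — without a single pink one.
The next draw must be pink, so 79 + 1 = 80.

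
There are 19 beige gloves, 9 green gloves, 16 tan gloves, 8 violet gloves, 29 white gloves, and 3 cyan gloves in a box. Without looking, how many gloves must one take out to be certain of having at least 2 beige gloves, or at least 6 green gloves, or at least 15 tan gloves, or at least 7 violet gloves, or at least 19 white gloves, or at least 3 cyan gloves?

47

Each of the 6 colors has its own threshold; avoid all of them simultaneously.
The worst case stops just short of every target: 1 beige, 5 green, 14 tan, 6 violet, 18 white, 2 cyan — 1 + 5 + 14 + 6 + 18 + 2 = 46 gloves.
One more glove must push some color to its target, so 46 + 1 = 47.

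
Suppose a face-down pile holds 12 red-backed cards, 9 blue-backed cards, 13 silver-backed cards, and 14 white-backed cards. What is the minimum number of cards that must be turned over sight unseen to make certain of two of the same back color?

5

Treat the 4 back colors as pigeonholes.
The worst case takes 1 card of each back color without reaching 2 of any: 4 × 1 = 4.
The next card must bring some back color to 2, so 4 + 1 = 5.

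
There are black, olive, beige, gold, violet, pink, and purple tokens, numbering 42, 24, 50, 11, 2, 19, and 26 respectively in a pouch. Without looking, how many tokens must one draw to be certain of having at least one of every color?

173

The hardest color to obtain is violet: we could draw every other token first — 174 − 2 = 172 tokens — without a single violet one.
The next draw must be violet, so 172 + 1 = 173.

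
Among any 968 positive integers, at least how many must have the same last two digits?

10

The 968 positive integers fall into 100 possible two-digit endings.
If each of the 100 possible two-digit endings held at most 9, the total would be at most 100 × 9 = 900 < 968, a contradiction.
So at least one holds ⌈968/100⌉ = 10.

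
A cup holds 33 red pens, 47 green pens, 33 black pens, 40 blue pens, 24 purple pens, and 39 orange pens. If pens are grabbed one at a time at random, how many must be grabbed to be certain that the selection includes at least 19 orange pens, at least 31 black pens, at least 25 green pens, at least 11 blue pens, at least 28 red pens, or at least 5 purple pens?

114

Each of the 6 ink colors has its own threshold; avoid all of them simultaneously.
The worst case stops just short of every target: 27 red, 24 green, 30 black, 10 blue, 4 purple, 18 orange — 27 + 24 + 30 + 10 + 4 + 18 = 113 pens.
One more pen must push some ink color to its target, so 113 + 1 = 114.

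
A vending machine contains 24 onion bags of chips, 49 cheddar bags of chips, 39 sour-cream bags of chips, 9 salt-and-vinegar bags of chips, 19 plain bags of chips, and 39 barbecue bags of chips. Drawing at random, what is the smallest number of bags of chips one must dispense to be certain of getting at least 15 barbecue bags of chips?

155

To avoid barbecue bags of chips as long as possible, exhaust the other 5 flavors first.
The worst case draws every non-barbecue bag of chips first: 24 + 49 + 39 + 9 + 19 = 140.
The next 15 draws are then forced to be barbecue, giving 140 + 15 = 155.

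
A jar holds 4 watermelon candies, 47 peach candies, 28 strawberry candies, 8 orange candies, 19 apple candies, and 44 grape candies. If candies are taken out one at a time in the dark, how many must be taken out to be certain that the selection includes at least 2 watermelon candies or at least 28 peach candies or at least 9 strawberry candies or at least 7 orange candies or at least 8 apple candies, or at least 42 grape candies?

Each of the 6 flavors has its own threshold; avoid all of them simultaneously.
The worst case stops just short of every target: 1 watermelon, 27 peach, 8 strawberry, 6 orange, 7 apple, 41 grape — 1 + 27 + 8 + 6 + 7 + 41 = 90 candies.
One more candy must push some flavor to its target, so 90 + 1 = 91.

91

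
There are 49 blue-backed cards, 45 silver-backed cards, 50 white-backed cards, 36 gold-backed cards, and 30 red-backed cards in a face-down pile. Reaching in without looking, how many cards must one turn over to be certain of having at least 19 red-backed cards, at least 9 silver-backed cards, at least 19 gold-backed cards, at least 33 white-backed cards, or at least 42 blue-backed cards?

The worst case stops just short of every target: 41 blue-backed, 8 silver-backed, 32 white-backed, 18 gold-backed, 18 red-backed — 41 + 8 + 32 + 18 + 18 = 117 cards.
One more card must push some back color to its target, so 117 + 1 = 118.

118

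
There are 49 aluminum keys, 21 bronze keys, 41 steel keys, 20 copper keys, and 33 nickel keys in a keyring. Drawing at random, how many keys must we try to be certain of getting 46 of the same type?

In the worst case we take at most 45 of each type, but all 21 bronze, all 41 steel, all 20 copper, and all 33 nickel (fewer than 45), giving 45 + 21 + 41 + 20 + 33 = 160.
One more key then forces some type to 46, so 160 + 1 = 161.

161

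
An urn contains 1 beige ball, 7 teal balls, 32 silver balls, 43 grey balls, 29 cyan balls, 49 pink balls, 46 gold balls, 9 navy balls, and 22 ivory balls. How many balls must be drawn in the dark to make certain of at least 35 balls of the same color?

203

Treat the 9 colors as pigeonholes.
In the worst case we take at most 34 of each color, but all 1 beige, all 7 teal, all 32 silver, all 29 cyan, all 9 navy, and all 22 ivory (fewer than 34), giving 1 + 7 + 32 + 34 + 29 + 34 + 34 + 9 + 22 = 202.
One more ball then forces some color to 35, so 202 + 1 = 203.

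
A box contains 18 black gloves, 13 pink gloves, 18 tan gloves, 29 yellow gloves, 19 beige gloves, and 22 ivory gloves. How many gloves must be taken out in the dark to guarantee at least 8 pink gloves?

114

The worst case draws every non-pink glove first: 18 + 18 + 29 + 19 + 22 = 106.
The next 8 draws are then forced to be pink, giving 106 + 8 = 114.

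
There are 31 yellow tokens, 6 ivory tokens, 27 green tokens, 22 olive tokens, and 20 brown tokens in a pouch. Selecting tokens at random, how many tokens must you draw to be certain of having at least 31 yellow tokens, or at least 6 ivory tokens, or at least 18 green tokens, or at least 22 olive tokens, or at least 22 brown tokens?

94

The worst case stops just short of every target: 30 yellow, 5 ivory, 17 green, 21 olive, all 20 brown — 30 + 5 + 17 + 21 + 20 = 93 tokens.
One more token must push some color to its target, so 93 + 1 = 94.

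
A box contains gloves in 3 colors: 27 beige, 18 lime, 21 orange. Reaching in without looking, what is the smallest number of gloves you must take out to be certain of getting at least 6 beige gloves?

To avoid beige gloves as long as possible, exhaust the other 2 colors first.
The worst case draws every non-beige glove first: 18 + 21 = 39.
The next 6 draws are then forced to be beige, giving 39 + 6 = 45.

45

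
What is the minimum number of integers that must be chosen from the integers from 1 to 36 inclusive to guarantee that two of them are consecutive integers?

Partition {1, …, 36} into 18 pairs: {1,2}, {3,4}, …, {35,36}.
Choosing 18 integers — say the 18 even numbers 2, 4, …, 36 — takes one from each pair and avoids the property.
Choosing 19 forces two into the same pair by pigeonhole, and those are consecutive. So 19.

19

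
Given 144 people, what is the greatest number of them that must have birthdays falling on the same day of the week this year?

There are 7 days of the week, which serve as the pigeonholes.
If each of the 7 days of the week held at most 20, the total would be at most 7 × 20 = 140 < 144, a contradiction.
So at least one holds ⌈144/7⌉ = 21.

21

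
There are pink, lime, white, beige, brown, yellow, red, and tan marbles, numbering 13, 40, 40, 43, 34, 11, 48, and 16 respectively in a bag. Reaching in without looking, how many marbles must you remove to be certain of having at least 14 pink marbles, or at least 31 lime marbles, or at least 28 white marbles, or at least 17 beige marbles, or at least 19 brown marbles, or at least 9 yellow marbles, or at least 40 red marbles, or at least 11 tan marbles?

Each of the 8 colors has its own threshold; avoid all of them simultaneously.
The worst case stops just short of every target: 13 pink, 30 lime, 27 white, 16 beige, 18 brown, 8 yellow, 39 red, 10 tan — 13 + 30 + 27 + 16 + 18 + 8 + 39 + 10 = 161 marbles.
One more marble must push some color to its target, so 161 + 1 = 162.

162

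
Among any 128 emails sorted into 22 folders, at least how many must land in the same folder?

If each of the 22 folders held at most 5, the total would be at most 22 × 5 = 110 < 128, a contradiction.
So at least one holds ⌈128/22⌉ = 6.

6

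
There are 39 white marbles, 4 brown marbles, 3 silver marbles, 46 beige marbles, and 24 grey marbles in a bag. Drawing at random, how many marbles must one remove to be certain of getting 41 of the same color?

In the worst case we take at most 40 of each color, but all 39 white, all 4 brown, all 3 silver, and all 24 grey (fewer than 40), giving 39 + 4 + 3 + 40 + 24 = 110.
One more marble then forces some color to 41, so 110 + 1 = 111.

111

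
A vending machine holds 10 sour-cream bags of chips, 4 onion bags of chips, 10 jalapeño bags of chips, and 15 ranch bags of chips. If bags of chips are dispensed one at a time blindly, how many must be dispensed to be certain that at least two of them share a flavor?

5

The worst case takes 1 bag of chips of each flavor without reaching 2 of any: 4 × 1 = 4.
The next bag of chips must bring some flavor to 2, so 4 + 1 = 5.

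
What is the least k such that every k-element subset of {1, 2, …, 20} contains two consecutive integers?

Partition {1, …, 20} into 10 pairs: {1,2}, {3,4}, …, {19,20}.
Choosing 10 integers — say the 10 even numbers 2, 4, …, 20 — takes one from each pair and avoids the property.
Choosing 11 forces two into the same pair by pigeonhole, and those are consecutive. So 11.

11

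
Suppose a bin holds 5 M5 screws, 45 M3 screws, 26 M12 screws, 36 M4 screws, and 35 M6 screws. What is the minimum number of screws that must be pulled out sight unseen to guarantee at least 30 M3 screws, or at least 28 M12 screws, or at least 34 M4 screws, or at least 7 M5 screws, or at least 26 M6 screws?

119

The worst case stops just short of every target: all 5 M5, 29 M3, all 26 M12, 33 M4, 25 M6 — 5 + 29 + 26 + 33 + 25 = 118 screws.
One more screw must push some size to its target, so 118 + 1 = 119.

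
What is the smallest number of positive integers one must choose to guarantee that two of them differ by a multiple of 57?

58

Two integers differ by a multiple of 57 exactly when they share a remainder mod 57.
There are 57 residue classes mod 57, so 57 integers can all lie in distinct classes.
One more integer must repeat a residue, giving a difference divisible by 57. So n = 57 + 1 = 58.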